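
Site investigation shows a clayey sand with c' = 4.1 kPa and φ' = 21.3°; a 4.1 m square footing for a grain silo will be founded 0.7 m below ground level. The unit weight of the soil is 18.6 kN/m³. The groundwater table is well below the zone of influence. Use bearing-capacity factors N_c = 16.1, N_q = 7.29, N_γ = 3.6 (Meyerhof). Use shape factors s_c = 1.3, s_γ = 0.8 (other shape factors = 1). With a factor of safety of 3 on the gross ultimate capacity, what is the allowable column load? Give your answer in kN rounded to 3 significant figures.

q = γ·D_f = 18.6 × 0.7 = 13.02 kPa.
c·N_c·s_c = 4.1 × 16.1 × 1.3 = 85.813 kPa
q·N_q = 13.02 × 7.29 = 94.916 kPa
0.5·γ·B·N_γ·s_γ = 0.5 × 18.6 × 4.1 × 3.6 × 0.8 = 109.81 kPa
q_ult = 85.813 + 94.916 + 109.81 = 290.54 kPa.
Gross allowable pressure q_all = 290.54 / 3 = 96.848 kPa.
Footing area = 16.81 m², so allowable column load = 96.848 × 16.81 = 1628 kN.

P_all ≈ 1630 kN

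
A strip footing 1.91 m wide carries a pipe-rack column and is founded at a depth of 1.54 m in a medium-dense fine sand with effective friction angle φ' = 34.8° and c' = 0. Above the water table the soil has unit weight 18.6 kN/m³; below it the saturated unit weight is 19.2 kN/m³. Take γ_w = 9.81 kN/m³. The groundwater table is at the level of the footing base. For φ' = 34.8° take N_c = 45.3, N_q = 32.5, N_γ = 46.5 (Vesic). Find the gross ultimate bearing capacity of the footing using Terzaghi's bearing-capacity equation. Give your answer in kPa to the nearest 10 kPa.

q_ult ≈ 1350 kPa

q = γ·D_f = 18.6 × 1.54 = 28.644 kPa.
For the ½γBN_γ term take γ' = 19.2 − 9.81 = 9.39 kN/m³ (soil below base is submerged).
q·N_q = 28.644 × 32.5 = 930.93 kPa
0.5·γ·B·N_γ = 0.5 × 9.39 × 1.91 × 46.5 = 416.99 kPa
q_ult = 930.93 + 416.99 = 1347.9 kPa.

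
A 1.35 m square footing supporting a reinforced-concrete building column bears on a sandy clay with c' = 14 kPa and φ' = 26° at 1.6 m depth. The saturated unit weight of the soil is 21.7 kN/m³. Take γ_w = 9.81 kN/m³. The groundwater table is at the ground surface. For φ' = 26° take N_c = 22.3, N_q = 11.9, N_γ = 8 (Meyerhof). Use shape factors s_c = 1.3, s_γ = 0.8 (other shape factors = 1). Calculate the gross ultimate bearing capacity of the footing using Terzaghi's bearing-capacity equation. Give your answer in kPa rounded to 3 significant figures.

Water table at ground surface, so effective unit weight γ' = 21.7 − 9.81 = 11.89 kN/m³ is used throughout; overburden q = 11.89 × 1.6 = 19.024 kPa; the same γ' applies in the ½γBN_γ term.
Cohesion term c·N_c·s_c = 14 × 22.3 × 1.3 = 405.86 kPa; surcharge term q·N_q = 19.024 × 11.9 = 226.39 kPa; self-weight term 0.5·γ·B·N_γ·s_γ = 0.5 × 11.89 × 1.35 × 8 × 0.8 = 51.365 kPa.
q_ult = 405.86 + 226.39 + 51.365 = 683.61 kPa.

q_ult ≈ 684 kPa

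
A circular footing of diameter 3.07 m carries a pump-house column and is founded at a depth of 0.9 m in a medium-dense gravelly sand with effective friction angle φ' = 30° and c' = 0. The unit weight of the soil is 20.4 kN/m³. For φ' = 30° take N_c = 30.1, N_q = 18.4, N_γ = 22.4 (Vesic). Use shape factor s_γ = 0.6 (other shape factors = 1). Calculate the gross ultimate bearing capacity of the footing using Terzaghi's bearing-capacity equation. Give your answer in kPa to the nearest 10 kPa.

q_ult ≈ 760 kPa

Effective surcharge at the founding depth q = γ·D_f = 20.4 × 0.9 = 18.36 kPa.
q_ult = q·N_q + 0.5·γ·B·N_γ·s_γ
     = 18.36 × 18.4 + 0.5 × 20.4 × 3.07 × 22.4 × 0.6
     = 337.82 + 420.86 = 758.68 kPa.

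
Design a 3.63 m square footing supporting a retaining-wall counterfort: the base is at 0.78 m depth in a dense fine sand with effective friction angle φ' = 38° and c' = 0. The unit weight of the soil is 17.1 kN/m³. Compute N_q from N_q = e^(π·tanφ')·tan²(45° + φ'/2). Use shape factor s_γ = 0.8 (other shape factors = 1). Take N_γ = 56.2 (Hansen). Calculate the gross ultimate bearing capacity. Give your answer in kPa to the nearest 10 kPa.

tan38° = 0.7813, so N_q = e^(π×0.7813)·tan²(64°) = 11.64 × 4.204 = 48.93.
q = γ·D_f = 17.1 × 0.78 = 13.338 kPa.
q·N_q = 13.338 × 48.933 = 652.67 kPa
0.5·γ·B·N_γ·s_γ = 0.5 × 17.1 × 3.63 × 56.2 × 0.8 = 1395.4 kPa
q_ult = 652.67 + 1395.4 = 2048.1 kPa.

q_ult ≈ 2050 kPa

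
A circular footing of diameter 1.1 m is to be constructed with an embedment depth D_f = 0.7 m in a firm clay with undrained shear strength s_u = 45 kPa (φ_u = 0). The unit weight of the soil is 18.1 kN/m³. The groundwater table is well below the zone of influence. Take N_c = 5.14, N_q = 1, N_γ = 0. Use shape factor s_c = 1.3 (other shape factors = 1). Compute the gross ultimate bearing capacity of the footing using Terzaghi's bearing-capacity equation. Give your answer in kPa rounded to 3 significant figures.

q_ult ≈ 313 kPa

Effective surcharge at the founding depth q = γ·D_f = 18.1 × 0.7 = 12.67 kPa.
q_ult = c·N_c·s_c + q·N_q
     = 45 × 5.14 × 1.3 + 12.67 × 1
     = 300.69 + 12.67 = 313.36 kPa.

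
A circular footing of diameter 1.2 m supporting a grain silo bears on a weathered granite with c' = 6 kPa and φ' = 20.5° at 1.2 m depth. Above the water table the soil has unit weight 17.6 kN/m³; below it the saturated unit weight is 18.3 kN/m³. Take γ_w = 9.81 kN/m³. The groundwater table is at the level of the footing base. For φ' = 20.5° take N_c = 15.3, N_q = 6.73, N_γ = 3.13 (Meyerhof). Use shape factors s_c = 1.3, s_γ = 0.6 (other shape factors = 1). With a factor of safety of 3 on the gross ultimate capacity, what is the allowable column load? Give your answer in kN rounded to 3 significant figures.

q = γ·D_f = 17.6 × 1.2 = 21.12 kPa.
For the ½γBN_γ term take γ' = 18.3 − 9.81 = 8.49 kN/m³ (soil below base is submerged).
c·N_c·s_c = 6 × 15.3 × 1.3 = 119.34 kPa
q·N_q = 21.12 × 6.73 = 142.14 kPa
0.5·γ·B·N_γ·s_γ = 0.5 × 8.49 × 1.2 × 3.13 × 0.6 = 9.5665 kPa
q_ult = 119.34 + 142.14 + 9.5665 = 271.04 kPa.
Gross allowable pressure q_all = 271.04 / 3 = 90.348 kPa.
Footing area = 1.131 m², so allowable column load = 90.348 × 1.131 = 102.18 kN.

P_all ≈ 102 kN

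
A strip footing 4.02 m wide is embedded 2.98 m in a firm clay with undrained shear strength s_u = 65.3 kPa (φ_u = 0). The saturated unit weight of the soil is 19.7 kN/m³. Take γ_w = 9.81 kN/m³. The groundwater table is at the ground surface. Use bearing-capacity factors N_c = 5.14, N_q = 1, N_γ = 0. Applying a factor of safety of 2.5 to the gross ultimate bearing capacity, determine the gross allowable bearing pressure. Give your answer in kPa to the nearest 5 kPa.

With the water table at the surface the whole profile is submerged: γ' = 19.7 − 9.81 = 9.89 kN/m³, so q = γ'·D_f = 29.472 kPa.
q_ult = c·N_c + q·N_q
     = 65.3 × 5.14 + 29.472 × 1
     = 335.64 + 29.472 = 365.11 kPa.
q_all = q_ult / FS = 365.11 / 2.5 = 146.05 kPa.

q_all ≈ 145 kPa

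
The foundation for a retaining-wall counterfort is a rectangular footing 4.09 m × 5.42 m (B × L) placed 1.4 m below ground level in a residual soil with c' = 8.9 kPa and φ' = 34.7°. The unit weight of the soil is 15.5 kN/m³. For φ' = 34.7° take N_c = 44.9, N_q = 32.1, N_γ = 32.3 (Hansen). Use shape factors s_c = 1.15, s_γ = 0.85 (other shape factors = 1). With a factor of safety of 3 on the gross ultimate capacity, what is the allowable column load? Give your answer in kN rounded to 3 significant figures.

q = γ·D_f = 15.5 × 1.4 = 21.7 kPa.
c·N_c·s_c = 8.9 × 44.9 × 1.15 = 459.55 kPa
q·N_q = 21.7 × 32.1 = 696.57 kPa
0.5·γ·B·N_γ·s_γ = 0.5 × 15.5 × 4.09 × 32.3 × 0.85 = 870.25 kPa
q_ult = 459.55 + 696.57 + 870.25 = 2026.4 kPa.
Gross allowable pressure q_all = 2026.4 / 3 = 675.46 kPa.
Footing area = 22.1678 m², so allowable column load = 675.46 × 22.1678 = 14973 kN.

P_all ≈ 15000 kN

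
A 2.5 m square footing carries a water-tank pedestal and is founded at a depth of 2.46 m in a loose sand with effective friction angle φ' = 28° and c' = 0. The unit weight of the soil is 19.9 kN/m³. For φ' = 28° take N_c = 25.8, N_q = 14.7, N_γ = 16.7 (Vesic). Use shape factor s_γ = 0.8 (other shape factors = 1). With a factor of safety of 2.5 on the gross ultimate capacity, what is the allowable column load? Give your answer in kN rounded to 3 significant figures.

P_all ≈ 2630 kN

q = γ·D_f = 19.9 × 2.46 = 48.954 kPa.
q·N_q = 48.954 × 14.7 = 719.62 kPa
0.5·γ·B·N_γ·s_γ = 0.5 × 19.9 × 2.5 × 16.7 × 0.8 = 332.33 kPa
q_ult = 719.62 + 332.33 = 1052 kPa.
Gross allowable pressure q_all = 1052 / 2.5 = 420.78 kPa.
Footing area = 6.25 m², so allowable column load = 420.78 × 6.25 = 2629.9 kN.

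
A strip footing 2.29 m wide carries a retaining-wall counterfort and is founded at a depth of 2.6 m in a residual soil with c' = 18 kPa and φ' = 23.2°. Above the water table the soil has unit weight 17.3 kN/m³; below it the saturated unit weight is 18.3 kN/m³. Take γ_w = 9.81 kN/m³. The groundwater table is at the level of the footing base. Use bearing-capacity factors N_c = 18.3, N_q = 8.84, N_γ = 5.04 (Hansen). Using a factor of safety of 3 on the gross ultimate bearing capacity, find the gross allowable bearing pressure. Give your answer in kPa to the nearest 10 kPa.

Overburden at base level: q = 17.3 × 2.6 = 44.98 kPa.
Below the base the soil is submerged, so the ½γBN_γ term uses γ' = 18.3 − 9.81 = 8.49 kN/m³.
Cohesion term c·N_c = 18 × 18.3 = 329.4 kPa; surcharge term q·N_q = 44.98 × 8.84 = 397.62 kPa; self-weight term 0.5·γ·B·N_γ = 0.5 × 8.49 × 2.29 × 5.04 = 48.994 kPa.
q_ult = 329.4 + 397.62 + 48.994 = 776.02 kPa.
q_all = 776.02 / 3 = 258.67 kPa.

q_all ≈ 260 kPa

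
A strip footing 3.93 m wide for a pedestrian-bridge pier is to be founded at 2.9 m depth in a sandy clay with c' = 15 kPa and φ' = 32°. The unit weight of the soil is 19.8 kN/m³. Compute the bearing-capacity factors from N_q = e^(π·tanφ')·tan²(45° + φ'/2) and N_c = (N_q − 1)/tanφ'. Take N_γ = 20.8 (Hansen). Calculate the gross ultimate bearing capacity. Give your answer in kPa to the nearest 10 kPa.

tan32° = 0.6249, so N_q = e^(π×0.6249)·tan²(61°) = 7.121 × 3.255 = 23.18.
N_c = (23.18 − 1)/tan32° = 35.49.
Effective surcharge at the founding depth q = γ·D_f = 19.8 × 2.9 = 57.42 kPa.
q_ult = c·N_c + q·N_q + 0.5·γ·B·N_γ
     = 15 × 35.49 + 57.42 × 23.177 + 0.5 × 19.8 × 3.93 × 20.8
     = 532.35 + 1330.8 + 809.27 = 2672.4 kPa.

q_ult ≈ 2670 kPa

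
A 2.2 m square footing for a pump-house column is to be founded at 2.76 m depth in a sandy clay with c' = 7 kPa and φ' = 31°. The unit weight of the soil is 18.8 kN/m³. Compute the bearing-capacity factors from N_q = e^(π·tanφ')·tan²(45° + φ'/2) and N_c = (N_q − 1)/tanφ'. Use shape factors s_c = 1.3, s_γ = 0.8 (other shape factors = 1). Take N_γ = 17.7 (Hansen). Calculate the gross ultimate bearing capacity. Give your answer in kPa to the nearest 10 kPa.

tan31° = 0.6009, so N_q = e^(π×0.6009)·tan²(60.5°) = 6.604 × 3.124 = 20.63.
N_c = (20.63 − 1)/tan31° = 32.67.
Effective surcharge at the founding depth q = γ·D_f = 18.8 × 2.76 = 51.888 kPa.
q_ult = c·N_c·s_c + q·N_q + 0.5·γ·B·N_γ·s_γ
     = 7 × 32.671 × 1.3 + 51.888 × 20.631 + 0.5 × 18.8 × 2.2 × 17.7 × 0.8
     = 297.31 + 1070.5 + 292.83 = 1660.6 kPa.

q_ult ≈ 1660 kPa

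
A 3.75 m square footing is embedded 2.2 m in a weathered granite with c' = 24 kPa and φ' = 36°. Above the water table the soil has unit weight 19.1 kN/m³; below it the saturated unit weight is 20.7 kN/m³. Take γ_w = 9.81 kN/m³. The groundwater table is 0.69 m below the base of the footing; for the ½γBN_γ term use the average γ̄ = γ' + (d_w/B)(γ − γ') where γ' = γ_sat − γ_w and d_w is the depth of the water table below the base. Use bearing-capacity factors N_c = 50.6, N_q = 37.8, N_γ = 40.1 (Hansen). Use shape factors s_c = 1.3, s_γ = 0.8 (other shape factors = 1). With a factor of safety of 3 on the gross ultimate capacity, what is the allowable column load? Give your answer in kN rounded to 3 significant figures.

q = γ·D_f = 19.1 × 2.2 = 42.02 kPa.
γ' = 10.89 kN/m³; averaging over the depth B below the base, γ̄ = γ' + (d_w/B)(γ − γ') = 12.401 kN/m³.
c·N_c·s_c = 24 × 50.6 × 1.3 = 1578.7 kPa
q·N_q = 42.02 × 37.8 = 1588.4 kPa
0.5·γ·B·N_γ·s_γ = 0.5 × 12.401 × 3.75 × 40.1 × 0.8 = 745.9 kPa
q_ult = 1578.7 + 1588.4 + 745.9 = 3913 kPa.
Gross allowable pressure q_all = 3913 / 3 = 1304.3 kPa.
Footing area = 14.0625 m², so allowable column load = 1304.3 × 14.0625 = 18342 kN.

P_all ≈ 18300 kN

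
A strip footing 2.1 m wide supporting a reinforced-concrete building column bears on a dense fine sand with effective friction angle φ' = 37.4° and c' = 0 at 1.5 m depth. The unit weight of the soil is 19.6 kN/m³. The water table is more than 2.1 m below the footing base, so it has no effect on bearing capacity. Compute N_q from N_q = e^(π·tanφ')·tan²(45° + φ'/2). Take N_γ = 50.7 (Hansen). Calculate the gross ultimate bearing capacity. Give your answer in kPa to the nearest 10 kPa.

tan37.4° = 0.7646, so N_q = e^(π×0.7646)·tan²(63.7°) = 11.044 × 4.094 = 45.22.
Overburden at base level: q = 19.6 × 1.5 = 29.4 kPa.
Surcharge term q·N_q = 29.4 × 45.215 = 1329.3 kPa; self-weight term 0.5·γ·B·N_γ = 0.5 × 19.6 × 2.1 × 50.7 = 1043.4 kPa.
q_ult = 1329.3 + 1043.4 = 2372.7 kPa.

q_ult ≈ 2370 kPa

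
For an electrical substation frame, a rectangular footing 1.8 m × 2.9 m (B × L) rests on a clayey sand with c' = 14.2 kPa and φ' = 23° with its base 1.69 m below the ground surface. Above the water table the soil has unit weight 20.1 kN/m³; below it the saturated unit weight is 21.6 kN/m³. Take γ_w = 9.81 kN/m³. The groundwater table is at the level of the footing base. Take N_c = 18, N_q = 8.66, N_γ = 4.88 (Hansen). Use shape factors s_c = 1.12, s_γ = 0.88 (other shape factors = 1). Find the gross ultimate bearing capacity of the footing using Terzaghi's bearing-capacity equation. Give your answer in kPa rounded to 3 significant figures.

q_ult ≈ 626 kPa

Effective surcharge at the founding depth q = γ·D_f = 20.1 × 1.69 = 33.969 kPa.
The water table coincides with the base, so in the self-weight term γ → γ' = 11.79 kN/m³.
q_ult = c·N_c·s_c + q·N_q + 0.5·γ·B·N_γ·s_γ
     = 14.2 × 18 × 1.12 + 33.969 × 8.66 + 0.5 × 11.79 × 1.8 × 4.88 × 0.88
     = 286.27 + 294.17 + 45.568 = 626.01 kPa.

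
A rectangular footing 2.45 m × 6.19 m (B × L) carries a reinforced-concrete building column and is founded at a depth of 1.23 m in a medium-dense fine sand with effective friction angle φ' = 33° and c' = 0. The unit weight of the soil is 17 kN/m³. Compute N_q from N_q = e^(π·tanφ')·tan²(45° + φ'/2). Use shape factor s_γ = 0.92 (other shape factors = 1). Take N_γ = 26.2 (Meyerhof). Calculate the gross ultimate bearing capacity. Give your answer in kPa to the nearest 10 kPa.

tan33° = 0.6494, so N_q = e^(π×0.6494)·tan²(61.5°) = 7.692 × 3.392 = 26.09.
Effective surcharge at the founding depth q = γ·D_f = 17 × 1.23 = 20.91 kPa.
q_ult = q·N_q + 0.5·γ·B·N_γ·s_γ
     = 20.91 × 26.092 + 0.5 × 17 × 2.45 × 26.2 × 0.92
     = 545.58 + 501.97 = 1047.5 kPa.

q_ult ≈ 1050 kPa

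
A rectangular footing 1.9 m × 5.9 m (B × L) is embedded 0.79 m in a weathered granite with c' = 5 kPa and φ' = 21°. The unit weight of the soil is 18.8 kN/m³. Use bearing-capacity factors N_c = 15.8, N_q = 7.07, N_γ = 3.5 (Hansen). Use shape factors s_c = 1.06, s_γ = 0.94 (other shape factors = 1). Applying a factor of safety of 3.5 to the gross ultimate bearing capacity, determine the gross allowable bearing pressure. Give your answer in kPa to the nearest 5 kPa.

Overburden at base level: q = 18.8 × 0.79 = 14.852 kPa.
Cohesion term c·N_c·s_c = 5 × 15.8 × 1.06 = 83.74 kPa; surcharge term q·N_q = 14.852 × 7.07 = 105 kPa; self-weight term 0.5·γ·B·N_γ·s_γ = 0.5 × 18.8 × 1.9 × 3.5 × 0.94 = 58.759 kPa.
q_ult = 83.74 + 105 + 58.759 = 247.5 kPa.
q_all = q_ult / FS = 247.5 / 3.5 = 70.715 kPa.

q_all ≈ 70 kPa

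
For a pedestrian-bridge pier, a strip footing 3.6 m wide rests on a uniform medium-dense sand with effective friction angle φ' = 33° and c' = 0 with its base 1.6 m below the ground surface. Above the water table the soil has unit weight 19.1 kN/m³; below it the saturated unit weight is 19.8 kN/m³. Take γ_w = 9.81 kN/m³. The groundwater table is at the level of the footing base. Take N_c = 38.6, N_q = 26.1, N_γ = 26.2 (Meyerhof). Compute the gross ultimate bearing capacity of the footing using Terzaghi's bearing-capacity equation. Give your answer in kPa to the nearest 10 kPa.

q = γ·D_f = 19.1 × 1.6 = 30.56 kPa.
For the ½γBN_γ term take γ' = 19.8 − 9.81 = 9.99 kN/m³ (soil below base is submerged).
q·N_q = 30.56 × 26.1 = 797.62 kPa
0.5·γ·B·N_γ = 0.5 × 9.99 × 3.6 × 26.2 = 471.13 kPa
q_ult = 797.62 + 471.13 = 1268.7 kPa.

q_ult ≈ 1270 kPa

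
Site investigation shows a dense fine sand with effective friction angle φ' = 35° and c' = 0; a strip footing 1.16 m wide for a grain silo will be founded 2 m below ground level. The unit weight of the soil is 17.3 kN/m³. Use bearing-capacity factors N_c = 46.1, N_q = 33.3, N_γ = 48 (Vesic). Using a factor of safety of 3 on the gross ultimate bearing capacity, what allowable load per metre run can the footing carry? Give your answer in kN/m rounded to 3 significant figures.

Overburden at base level: q = 17.3 × 2 = 34.6 kPa.
Surcharge term q·N_q = 34.6 × 33.3 = 1152.2 kPa; self-weight term 0.5·γ·B·N_γ = 0.5 × 17.3 × 1.16 × 48 = 481.63 kPa.
q_ult = 1152.2 + 481.63 = 1633.8 kPa.
Gross allowable pressure q_all = 1633.8 / 3 = 544.6 kPa.
Allowable wall load = q_all × B = 544.6 × 1.16 = 631.74 kN per metre run.

≈ 632 kN/m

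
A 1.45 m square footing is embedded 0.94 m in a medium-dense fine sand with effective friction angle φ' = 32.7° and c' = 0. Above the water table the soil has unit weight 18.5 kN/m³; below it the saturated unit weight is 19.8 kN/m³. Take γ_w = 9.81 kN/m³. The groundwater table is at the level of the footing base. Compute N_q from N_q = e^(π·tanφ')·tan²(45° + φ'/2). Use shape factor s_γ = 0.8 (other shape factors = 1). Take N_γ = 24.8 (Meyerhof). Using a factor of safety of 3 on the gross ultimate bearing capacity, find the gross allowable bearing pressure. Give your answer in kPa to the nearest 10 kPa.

q_all ≈ 190 kPa

N_q = e^(π·tan32.7°)·tan²(61.35°) = 25.18.
Overburden at base level: q = 18.5 × 0.94 = 17.39 kPa.
Below the base the soil is submerged, so the ½γBN_γ term uses γ' = 19.8 − 9.81 = 9.99 kN/m³.
Surcharge term q·N_q = 17.39 × 25.175 = 437.8 kPa; self-weight term 0.5·γ·B·N_γ·s_γ = 0.5 × 9.99 × 1.45 × 24.8 × 0.8 = 143.7 kPa.
q_ult = 437.8 + 143.7 = 581.49 kPa.
q_all = 581.49 / 3 = 193.83 kPa.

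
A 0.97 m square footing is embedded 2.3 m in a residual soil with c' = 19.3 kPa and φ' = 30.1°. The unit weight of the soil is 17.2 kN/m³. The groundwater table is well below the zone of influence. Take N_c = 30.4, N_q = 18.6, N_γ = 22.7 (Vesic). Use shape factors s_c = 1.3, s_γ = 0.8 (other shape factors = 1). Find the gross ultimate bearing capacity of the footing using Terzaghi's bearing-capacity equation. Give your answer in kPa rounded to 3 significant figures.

q_ult ≈ 1650 kPa

q = γ·D_f = 17.2 × 2.3 = 39.56 kPa.
c·N_c·s_c = 19.3 × 30.4 × 1.3 = 762.74 kPa
q·N_q = 39.56 × 18.6 = 735.82 kPa
0.5·γ·B·N_γ·s_γ = 0.5 × 17.2 × 0.97 × 22.7 × 0.8 = 151.49 kPa
q_ult = 762.74 + 735.82 + 151.49 = 1650 kPa.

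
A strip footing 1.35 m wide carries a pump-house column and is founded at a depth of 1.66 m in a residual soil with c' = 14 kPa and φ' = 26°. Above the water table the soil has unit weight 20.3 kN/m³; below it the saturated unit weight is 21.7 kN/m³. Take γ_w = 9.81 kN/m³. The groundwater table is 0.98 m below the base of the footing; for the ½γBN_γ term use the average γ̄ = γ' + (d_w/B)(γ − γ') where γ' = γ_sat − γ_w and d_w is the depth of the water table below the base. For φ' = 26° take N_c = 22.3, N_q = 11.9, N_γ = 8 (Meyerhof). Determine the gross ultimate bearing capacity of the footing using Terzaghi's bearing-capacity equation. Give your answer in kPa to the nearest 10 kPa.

Overburden at base level: q = 20.3 × 1.66 = 33.698 kPa.
The water table is 0.98 m below the base (< B = 1.35 m), so the ½γBN_γ term uses γ̄ = γ' + (d_w/B)(γ − γ') = 11.89 + (0.98/1.35)(20.3 − 11.89) = 17.995 kN/m³.
Cohesion term c·N_c = 14 × 22.3 = 312.2 kPa; surcharge term q·N_q = 33.698 × 11.9 = 401.01 kPa; self-weight term 0.5·γ·B·N_γ = 0.5 × 17.995 × 1.35 × 8 = 97.173 kPa.
q_ult = 312.2 + 401.01 + 97.173 = 810.38 kPa.

q_ult ≈ 810 kPa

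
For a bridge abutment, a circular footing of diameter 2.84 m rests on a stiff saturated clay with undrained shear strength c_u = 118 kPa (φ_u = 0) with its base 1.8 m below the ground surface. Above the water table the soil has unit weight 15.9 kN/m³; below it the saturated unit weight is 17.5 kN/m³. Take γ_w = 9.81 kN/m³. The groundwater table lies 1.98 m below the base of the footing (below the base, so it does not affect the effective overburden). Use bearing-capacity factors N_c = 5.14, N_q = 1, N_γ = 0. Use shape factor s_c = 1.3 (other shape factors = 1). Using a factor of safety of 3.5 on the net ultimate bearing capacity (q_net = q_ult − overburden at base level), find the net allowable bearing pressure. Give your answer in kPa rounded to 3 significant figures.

q_all(net) ≈ 225 kPa

Effective surcharge at the founding depth q = γ·D_f = 15.9 × 1.8 = 28.62 kPa.
q_ult = c·N_c·s_c + q·N_q
     = 118 × 5.14 × 1.3 + 28.62 × 1
     = 788.48 + 28.62 = 817.1 kPa.
q_net = 817.1 − 28.62 = 788.48 kPa.
q_all(net) = 788.48 / 3.5 = 225.28 kPa.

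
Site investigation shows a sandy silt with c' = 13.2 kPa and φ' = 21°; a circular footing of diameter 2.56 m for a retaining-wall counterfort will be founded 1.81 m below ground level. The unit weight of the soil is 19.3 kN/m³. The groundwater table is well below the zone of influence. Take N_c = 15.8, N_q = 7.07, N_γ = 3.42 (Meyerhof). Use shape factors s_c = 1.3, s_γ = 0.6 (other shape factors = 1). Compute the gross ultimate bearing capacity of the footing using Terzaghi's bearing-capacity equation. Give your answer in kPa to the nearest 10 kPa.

q = γ·D_f = 19.3 × 1.81 = 34.933 kPa.
c·N_c·s_c = 13.2 × 15.8 × 1.3 = 271.13 kPa
q·N_q = 34.933 × 7.07 = 246.98 kPa
0.5·γ·B·N_γ·s_γ = 0.5 × 19.3 × 2.56 × 3.42 × 0.6 = 50.693 kPa
q_ult = 271.13 + 246.98 + 50.693 = 568.8 kPa.

q_ult ≈ 570 kPa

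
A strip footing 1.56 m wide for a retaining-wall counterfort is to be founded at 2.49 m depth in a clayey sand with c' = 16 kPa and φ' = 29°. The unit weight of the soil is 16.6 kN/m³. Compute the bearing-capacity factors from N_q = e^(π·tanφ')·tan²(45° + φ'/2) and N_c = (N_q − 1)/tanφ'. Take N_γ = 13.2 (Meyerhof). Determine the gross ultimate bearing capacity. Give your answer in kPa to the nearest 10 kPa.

q_ult ≈ 1300 kPa

tan29° = 0.5543, so N_q = e^(π×0.5543)·tan²(59.5°) = 5.705 × 2.882 = 16.44.
N_c = (16.44 − 1)/tan29° = 27.86.
Effective surcharge at the founding depth q = γ·D_f = 16.6 × 2.49 = 41.334 kPa.
q_ult = c·N_c + q·N_q + 0.5·γ·B·N_γ
     = 16 × 27.86 + 41.334 × 16.443 + 0.5 × 16.6 × 1.56 × 13.2
     = 445.77 + 679.67 + 170.91 = 1296.3 kPa.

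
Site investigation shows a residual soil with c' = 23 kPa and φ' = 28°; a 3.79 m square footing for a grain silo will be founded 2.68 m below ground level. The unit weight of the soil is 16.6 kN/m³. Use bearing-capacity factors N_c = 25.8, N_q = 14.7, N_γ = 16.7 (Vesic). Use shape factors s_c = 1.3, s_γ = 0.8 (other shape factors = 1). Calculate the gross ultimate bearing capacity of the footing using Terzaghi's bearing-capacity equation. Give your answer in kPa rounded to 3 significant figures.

q_ult ≈ 1850 kPa

Overburden at base level: q = 16.6 × 2.68 = 44.488 kPa.
Cohesion term c·N_c·s_c = 23 × 25.8 × 1.3 = 771.42 kPa; surcharge term q·N_q = 44.488 × 14.7 = 653.97 kPa; self-weight term 0.5·γ·B·N_γ·s_γ = 0.5 × 16.6 × 3.79 × 16.7 × 0.8 = 420.27 kPa.
q_ult = 771.42 + 653.97 + 420.27 = 1845.7 kPa.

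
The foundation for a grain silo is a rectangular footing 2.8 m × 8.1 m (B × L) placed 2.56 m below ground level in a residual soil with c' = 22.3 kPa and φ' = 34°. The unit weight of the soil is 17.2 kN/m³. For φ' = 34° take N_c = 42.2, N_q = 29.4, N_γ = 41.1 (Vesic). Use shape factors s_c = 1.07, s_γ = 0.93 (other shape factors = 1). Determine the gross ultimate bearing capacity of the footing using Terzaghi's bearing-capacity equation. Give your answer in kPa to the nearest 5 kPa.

q_ult ≈ 3220 kPa

Effective surcharge at the founding depth q = γ·D_f = 17.2 × 2.56 = 44.032 kPa.
q_ult = c·N_c·s_c + q·N_q + 0.5·γ·B·N_γ·s_γ
     = 22.3 × 42.2 × 1.07 + 44.032 × 29.4 + 0.5 × 17.2 × 2.8 × 41.1 × 0.93
     = 1006.9 + 1294.5 + 920.41 = 3221.9 kPa.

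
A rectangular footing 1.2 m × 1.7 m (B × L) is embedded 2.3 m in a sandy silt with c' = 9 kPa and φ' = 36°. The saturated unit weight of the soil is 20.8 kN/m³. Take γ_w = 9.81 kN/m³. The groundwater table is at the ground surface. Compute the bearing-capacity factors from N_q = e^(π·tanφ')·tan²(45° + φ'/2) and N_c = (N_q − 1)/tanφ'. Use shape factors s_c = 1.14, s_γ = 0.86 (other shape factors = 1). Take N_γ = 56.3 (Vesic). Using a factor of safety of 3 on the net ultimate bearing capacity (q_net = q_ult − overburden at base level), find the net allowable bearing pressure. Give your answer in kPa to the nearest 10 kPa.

N_q = e^(π·tan36°)·tan²(63°) = 37.75; N_c = (N_q − 1)/tanφ' = 50.59.
Water table at ground surface, so effective unit weight γ' = 20.8 − 9.81 = 10.99 kN/m³ is used throughout; overburden q = 10.99 × 2.3 = 25.277 kPa; the same γ' applies in the ½γBN_γ term.
Cohesion term c·N_c·s_c = 9 × 50.585 × 1.14 = 519.01 kPa; surcharge term q·N_q = 25.277 × 37.752 = 954.27 kPa; self-weight term 0.5·γ·B·N_γ·s_γ = 0.5 × 10.99 × 1.2 × 56.3 × 0.86 = 319.27 kPa.
q_ult = 519.01 + 954.27 + 319.27 = 1792.5 kPa.
q_net = 1792.5 − 25.277 = 1767.3 kPa.
q_all(net) = 1767.3 / 3 = 589.09 kPa.

q_all(net) ≈ 590 kPa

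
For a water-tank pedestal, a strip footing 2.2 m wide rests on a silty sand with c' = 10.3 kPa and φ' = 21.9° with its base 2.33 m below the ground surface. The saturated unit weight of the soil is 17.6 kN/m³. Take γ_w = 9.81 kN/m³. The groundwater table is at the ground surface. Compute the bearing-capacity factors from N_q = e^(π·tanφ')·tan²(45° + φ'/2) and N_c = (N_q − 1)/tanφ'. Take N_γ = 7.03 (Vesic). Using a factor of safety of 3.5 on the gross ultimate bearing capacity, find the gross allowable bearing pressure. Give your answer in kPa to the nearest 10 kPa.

q_all ≈ 110 kPa

N_q = e^(π·tan21.9°)·tan²(55.95°) = 7.74; N_c = (N_q − 1)/tanφ' = 16.77.
With the water table at the surface the whole profile is submerged: γ' = 17.6 − 9.81 = 7.79 kN/m³, so q = γ'·D_f = 18.151 kPa; the same γ' applies in the ½γBN_γ term.
q_ult = c·N_c + q·N_q + 0.5·γ·B·N_γ
     = 10.3 × 16.772 + 18.151 × 7.7422 + 0.5 × 7.79 × 2.2 × 7.03
     = 172.75 + 140.53 + 60.24 = 373.52 kPa.
q_all = 373.52 / 3.5 = 106.72 kPa.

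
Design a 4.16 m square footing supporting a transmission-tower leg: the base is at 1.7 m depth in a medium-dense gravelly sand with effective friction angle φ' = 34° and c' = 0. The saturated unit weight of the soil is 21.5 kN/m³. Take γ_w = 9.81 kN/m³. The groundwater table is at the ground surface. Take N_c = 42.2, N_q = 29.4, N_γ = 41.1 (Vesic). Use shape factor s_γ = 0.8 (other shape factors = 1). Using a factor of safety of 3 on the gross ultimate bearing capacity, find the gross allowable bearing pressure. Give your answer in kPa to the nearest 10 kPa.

q_all ≈ 460 kPa

With the water table at the surface the whole profile is submerged: γ' = 21.5 − 9.81 = 11.69 kN/m³, so q = γ'·D_f = 19.873 kPa; the same γ' applies in the ½γBN_γ term.
q_ult = q·N_q + 0.5·γ·B·N_γ·s_γ
     = 19.873 × 29.4 + 0.5 × 11.69 × 4.16 × 41.1 × 0.8
     = 584.27 + 799.48 = 1383.7 kPa.
q_all = 1383.7 / 3 = 461.25 kPa.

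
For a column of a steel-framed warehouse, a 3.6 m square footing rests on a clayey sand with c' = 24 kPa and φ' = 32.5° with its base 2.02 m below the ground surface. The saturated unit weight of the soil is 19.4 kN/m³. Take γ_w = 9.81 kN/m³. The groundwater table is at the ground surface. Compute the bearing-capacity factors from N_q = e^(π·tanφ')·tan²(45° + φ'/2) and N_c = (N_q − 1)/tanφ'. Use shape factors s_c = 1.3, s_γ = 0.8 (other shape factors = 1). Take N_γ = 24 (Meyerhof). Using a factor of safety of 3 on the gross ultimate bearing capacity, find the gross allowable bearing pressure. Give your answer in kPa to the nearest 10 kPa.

N_q = e^(π·tan32.5°)·tan²(61.25°) = 24.58; N_c = (N_q − 1)/tanφ' = 37.02.
γ' = 19.4 − 9.81 = 9.59 kN/m³ (submerged throughout). q = 9.59 × 2.02 = 19.372 kPa; the same γ' applies in the ½γBN_γ term.
c·N_c·s_c = 24 × 37.02 × 1.3 = 1155 kPa
q·N_q = 19.372 × 24.585 = 476.25 kPa
0.5·γ·B·N_γ·s_γ = 0.5 × 9.59 × 3.6 × 24 × 0.8 = 331.43 kPa
q_ult = 1155 + 476.25 + 331.43 = 1962.7 kPa.
q_all = 1962.7 / 3 = 654.24 kPa.

q_all ≈ 650 kPa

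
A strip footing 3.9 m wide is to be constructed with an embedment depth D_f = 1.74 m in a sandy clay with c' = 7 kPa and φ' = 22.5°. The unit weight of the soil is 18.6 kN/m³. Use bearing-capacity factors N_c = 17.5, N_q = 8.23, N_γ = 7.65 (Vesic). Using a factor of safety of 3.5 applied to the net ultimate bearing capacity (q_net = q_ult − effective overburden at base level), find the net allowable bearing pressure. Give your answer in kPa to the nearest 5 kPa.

q_all(net) ≈ 180 kPa

q = γ·D_f = 18.6 × 1.74 = 32.364 kPa.
c·N_c = 7 × 17.5 = 122.5 kPa
q·N_q = 32.364 × 8.23 = 266.36 kPa
0.5·γ·B·N_γ = 0.5 × 18.6 × 3.9 × 7.65 = 277.47 kPa
q_ult = 122.5 + 266.36 + 277.47 = 666.32 kPa.
Net ultimate: q_net = 666.32 − 32.364 = 633.96 kPa.
q_all(net) = 633.96 / 3.5 = 181.13 kPa.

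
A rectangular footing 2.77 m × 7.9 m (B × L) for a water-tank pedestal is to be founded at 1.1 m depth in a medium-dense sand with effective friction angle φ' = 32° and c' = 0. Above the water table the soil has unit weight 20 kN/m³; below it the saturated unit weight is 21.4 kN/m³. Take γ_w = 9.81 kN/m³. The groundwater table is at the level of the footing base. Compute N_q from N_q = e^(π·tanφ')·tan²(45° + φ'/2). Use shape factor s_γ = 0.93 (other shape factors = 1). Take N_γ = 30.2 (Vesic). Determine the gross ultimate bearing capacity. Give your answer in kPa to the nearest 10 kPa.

q_ult ≈ 960 kPa

tan32° = 0.6249, so N_q = e^(π×0.6249)·tan²(61°) = 7.121 × 3.255 = 23.18.
Overburden at base level: q = 20 × 1.1 = 22 kPa.
Below the base the soil is submerged, so the ½γBN_γ term uses γ' = 21.4 − 9.81 = 11.59 kN/m³.
Surcharge term q·N_q = 22 × 23.177 = 509.89 kPa; self-weight term 0.5·γ·B·N_γ·s_γ = 0.5 × 11.59 × 2.77 × 30.2 × 0.93 = 450.84 kPa.
q_ult = 509.89 + 450.84 = 960.73 kPa.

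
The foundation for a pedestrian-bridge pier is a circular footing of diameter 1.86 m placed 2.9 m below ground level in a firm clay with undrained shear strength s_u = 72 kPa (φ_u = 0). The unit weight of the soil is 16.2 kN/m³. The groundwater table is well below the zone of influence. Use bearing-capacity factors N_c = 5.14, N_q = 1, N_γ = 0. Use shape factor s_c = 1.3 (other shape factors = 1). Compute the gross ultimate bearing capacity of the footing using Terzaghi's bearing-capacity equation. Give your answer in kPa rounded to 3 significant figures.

q = γ·D_f = 16.2 × 2.9 = 46.98 kPa.
c·N_c·s_c = 72 × 5.14 × 1.3 = 481.1 kPa
q·N_q = 46.98 × 1 = 46.98 kPa
q_ult = 481.1 + 46.98 = 528.08 kPa.

q_ult ≈ 528 kPa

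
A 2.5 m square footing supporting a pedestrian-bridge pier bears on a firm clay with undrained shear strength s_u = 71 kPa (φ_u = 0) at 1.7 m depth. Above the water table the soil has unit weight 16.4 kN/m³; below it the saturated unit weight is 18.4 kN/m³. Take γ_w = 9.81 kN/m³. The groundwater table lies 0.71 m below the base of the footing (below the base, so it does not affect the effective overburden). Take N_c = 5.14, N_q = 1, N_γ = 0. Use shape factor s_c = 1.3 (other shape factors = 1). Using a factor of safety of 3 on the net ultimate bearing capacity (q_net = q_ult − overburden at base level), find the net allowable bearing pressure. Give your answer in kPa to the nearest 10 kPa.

q_all(net) ≈ 160 kPa

Overburden at base level: q = 16.4 × 1.7 = 27.88 kPa.
Cohesion term c·N_c·s_c = 71 × 5.14 × 1.3 = 474.42 kPa; surcharge term q·N_q = 27.88 × 1 = 27.88 kPa.
q_ult = 474.42 + 27.88 = 502.3 kPa.
q_net = 502.3 − 27.88 = 474.42 kPa.
q_all(net) = 474.42 / 3 = 158.14 kPa.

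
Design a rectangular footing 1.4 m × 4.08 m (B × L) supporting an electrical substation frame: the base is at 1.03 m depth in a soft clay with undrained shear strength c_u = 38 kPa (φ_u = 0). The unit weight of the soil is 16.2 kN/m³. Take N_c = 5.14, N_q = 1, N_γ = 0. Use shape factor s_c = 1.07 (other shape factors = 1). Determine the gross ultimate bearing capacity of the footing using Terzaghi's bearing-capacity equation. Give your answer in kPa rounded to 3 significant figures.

q_ult ≈ 226 kPa

Overburden at base level: q = 16.2 × 1.03 = 16.686 kPa.
Cohesion term c·N_c·s_c = 38 × 5.14 × 1.07 = 208.99 kPa; surcharge term q·N_q = 16.686 × 1 = 16.686 kPa.
q_ult = 208.99 + 16.686 = 225.68 kPa.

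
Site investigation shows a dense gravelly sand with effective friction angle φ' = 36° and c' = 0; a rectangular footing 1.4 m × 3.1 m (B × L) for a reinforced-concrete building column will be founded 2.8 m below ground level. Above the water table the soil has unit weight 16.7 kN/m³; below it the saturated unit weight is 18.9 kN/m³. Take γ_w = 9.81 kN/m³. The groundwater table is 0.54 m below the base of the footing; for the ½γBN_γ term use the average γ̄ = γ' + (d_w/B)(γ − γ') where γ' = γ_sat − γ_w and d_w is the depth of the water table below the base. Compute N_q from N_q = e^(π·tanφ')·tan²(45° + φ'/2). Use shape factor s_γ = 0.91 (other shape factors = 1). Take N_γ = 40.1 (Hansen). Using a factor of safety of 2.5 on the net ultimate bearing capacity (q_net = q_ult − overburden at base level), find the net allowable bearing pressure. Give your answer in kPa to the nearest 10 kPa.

N_q = e^(π·tan36°)·tan²(63°) = 37.75.
Effective surcharge at the founding depth q = γ·D_f = 16.7 × 2.8 = 46.76 kPa.
With d_w = 0.54 m < B, γ̄ = 9.09 + (0.54/1.4) × (16.7 − 9.09) = 12.025 kN/m³.
q_ult = q·N_q + 0.5·γ·B·N_γ·s_γ
     = 46.76 × 37.752 + 0.5 × 12.025 × 1.4 × 40.1 × 0.91
     = 1765.3 + 307.17 = 2072.5 kPa.
q_net = 2072.5 − 46.76 = 2025.7 kPa.
q_all(net) = 2025.7 / 2.5 = 810.29 kPa.

q_all(net) ≈ 810 kPa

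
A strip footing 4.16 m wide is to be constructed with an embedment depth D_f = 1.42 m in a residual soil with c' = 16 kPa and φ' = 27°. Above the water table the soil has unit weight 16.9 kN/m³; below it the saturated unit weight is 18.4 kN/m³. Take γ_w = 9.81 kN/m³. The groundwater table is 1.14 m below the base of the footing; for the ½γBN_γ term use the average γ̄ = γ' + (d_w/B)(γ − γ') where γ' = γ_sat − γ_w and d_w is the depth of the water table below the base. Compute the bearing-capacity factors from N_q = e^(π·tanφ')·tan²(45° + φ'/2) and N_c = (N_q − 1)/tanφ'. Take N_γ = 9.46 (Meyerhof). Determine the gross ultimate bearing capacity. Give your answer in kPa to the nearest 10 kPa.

tan27° = 0.5095, so N_q = e^(π×0.5095)·tan²(58.5°) = 4.957 × 2.663 = 13.2.
N_c = (13.2 − 1)/tan27° = 23.94.
Overburden at base level: q = 16.9 × 1.42 = 23.998 kPa.
The water table is 1.14 m below the base (< B = 4.16 m), so the ½γBN_γ term uses γ̄ = γ' + (d_w/B)(γ − γ') = 8.59 + (1.14/4.16)(16.9 − 8.59) = 10.867 kN/m³.
Cohesion term c·N_c = 16 × 23.942 = 383.07 kPa; surcharge term q·N_q = 23.998 × 13.199 = 316.75 kPa; self-weight term 0.5·γ·B·N_γ = 0.5 × 10.867 × 4.16 × 9.46 = 213.83 kPa.
q_ult = 383.07 + 316.75 + 213.83 = 913.66 kPa.

q_ult ≈ 910 kPa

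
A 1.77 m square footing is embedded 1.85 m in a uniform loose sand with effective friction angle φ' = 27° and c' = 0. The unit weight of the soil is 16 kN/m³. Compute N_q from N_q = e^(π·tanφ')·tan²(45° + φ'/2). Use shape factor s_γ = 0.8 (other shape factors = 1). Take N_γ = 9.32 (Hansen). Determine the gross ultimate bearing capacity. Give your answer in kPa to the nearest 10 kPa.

q_ult ≈ 500 kPa

tan27° = 0.5095, so N_q = e^(π×0.5095)·tan²(58.5°) = 4.957 × 2.663 = 13.2.
Overburden at base level: q = 16 × 1.85 = 29.6 kPa.
Surcharge term q·N_q = 29.6 × 13.199 = 390.69 kPa; self-weight term 0.5·γ·B·N_γ·s_γ = 0.5 × 16 × 1.77 × 9.32 × 0.8 = 105.58 kPa.
q_ult = 390.69 + 105.58 = 496.27 kPa.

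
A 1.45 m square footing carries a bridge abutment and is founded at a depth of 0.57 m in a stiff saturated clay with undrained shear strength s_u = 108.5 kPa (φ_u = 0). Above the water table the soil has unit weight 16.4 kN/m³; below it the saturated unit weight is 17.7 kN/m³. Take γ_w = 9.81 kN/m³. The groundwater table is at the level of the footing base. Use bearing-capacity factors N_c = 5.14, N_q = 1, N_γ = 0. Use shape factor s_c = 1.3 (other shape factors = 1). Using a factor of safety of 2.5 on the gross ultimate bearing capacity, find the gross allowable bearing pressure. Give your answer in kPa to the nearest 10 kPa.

Overburden at base level: q = 16.4 × 0.57 = 9.348 kPa.
Cohesion term c·N_c·s_c = 108.5 × 5.14 × 1.3 = 725 kPa; surcharge term q·N_q = 9.348 × 1 = 9.348 kPa.
q_ult = 725 + 9.348 = 734.34 kPa.
q_all = 734.34 / 2.5 = 293.74 kPa.

q_all ≈ 290 kPa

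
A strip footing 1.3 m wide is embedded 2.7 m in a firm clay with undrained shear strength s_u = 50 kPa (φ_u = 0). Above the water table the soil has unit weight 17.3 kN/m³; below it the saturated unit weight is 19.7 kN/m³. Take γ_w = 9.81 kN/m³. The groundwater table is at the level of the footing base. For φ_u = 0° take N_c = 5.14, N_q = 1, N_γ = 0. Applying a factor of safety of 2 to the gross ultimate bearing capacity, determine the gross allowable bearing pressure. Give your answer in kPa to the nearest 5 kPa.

q_all ≈ 150 kPa

Effective surcharge at the founding depth q = γ·D_f = 17.3 × 2.7 = 46.71 kPa.
q_ult = c·N_c + q·N_q
     = 50 × 5.14 + 46.71 × 1
     = 257 + 46.71 = 303.71 kPa.
q_all = q_ult / FS = 303.71 / 2 = 151.86 kPa.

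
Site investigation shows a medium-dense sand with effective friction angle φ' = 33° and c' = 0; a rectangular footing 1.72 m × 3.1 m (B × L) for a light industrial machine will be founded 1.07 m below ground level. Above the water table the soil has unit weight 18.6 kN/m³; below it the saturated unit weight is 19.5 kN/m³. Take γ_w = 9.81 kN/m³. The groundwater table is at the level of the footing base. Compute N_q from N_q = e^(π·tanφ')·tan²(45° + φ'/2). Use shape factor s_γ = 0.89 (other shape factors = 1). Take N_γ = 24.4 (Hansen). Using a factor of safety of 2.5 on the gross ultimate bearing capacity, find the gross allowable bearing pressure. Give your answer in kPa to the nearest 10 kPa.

N_q = e^(π·tan33°)·tan²(61.5°) = 26.09.
q = γ·D_f = 18.6 × 1.07 = 19.902 kPa.
For the ½γBN_γ term take γ' = 19.5 − 9.81 = 9.69 kN/m³ (soil below base is submerged).
q·N_q = 19.902 × 26.092 = 519.28 kPa
0.5·γ·B·N_γ·s_γ = 0.5 × 9.69 × 1.72 × 24.4 × 0.89 = 180.97 kPa
q_ult = 519.28 + 180.97 = 700.25 kPa.
q_all = 700.25 / 2.5 = 280.1 kPa.

q_all ≈ 280 kPa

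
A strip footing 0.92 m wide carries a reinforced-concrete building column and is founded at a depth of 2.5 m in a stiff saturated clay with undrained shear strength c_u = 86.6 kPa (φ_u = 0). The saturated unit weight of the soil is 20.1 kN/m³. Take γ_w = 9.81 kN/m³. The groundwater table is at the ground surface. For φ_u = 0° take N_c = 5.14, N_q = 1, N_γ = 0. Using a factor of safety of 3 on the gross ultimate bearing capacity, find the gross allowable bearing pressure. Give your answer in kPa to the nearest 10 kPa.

γ' = 20.1 − 9.81 = 10.29 kN/m³ (submerged throughout). q = 10.29 × 2.5 = 25.725 kPa.
c·N_c = 86.6 × 5.14 = 445.12 kPa
q·N_q = 25.725 × 1 = 25.725 kPa
q_ult = 445.12 + 25.725 = 470.85 kPa.
q_all = 470.85 / 3 = 156.95 kPa.

q_all ≈ 160 kPa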